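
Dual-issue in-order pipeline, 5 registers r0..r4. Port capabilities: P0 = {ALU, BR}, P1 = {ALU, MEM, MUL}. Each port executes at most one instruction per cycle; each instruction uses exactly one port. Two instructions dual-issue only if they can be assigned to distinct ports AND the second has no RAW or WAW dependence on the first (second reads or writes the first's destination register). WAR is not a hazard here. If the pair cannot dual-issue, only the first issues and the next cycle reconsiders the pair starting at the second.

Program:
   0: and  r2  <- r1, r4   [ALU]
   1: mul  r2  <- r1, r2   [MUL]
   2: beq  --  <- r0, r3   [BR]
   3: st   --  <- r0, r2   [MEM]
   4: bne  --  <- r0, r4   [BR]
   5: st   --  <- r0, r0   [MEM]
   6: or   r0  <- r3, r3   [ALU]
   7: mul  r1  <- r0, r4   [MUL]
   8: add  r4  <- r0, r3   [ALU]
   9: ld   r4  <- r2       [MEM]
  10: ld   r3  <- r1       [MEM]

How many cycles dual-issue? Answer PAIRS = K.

[0] i0  and.ALU  -- RAW+WAW r2
[1] i1/i2  mul.MUL;beq.BR  -- pair
[2] i3/i4  st.MEM;bne.BR  -- pair
[3] i5/i6  st.MEM;or.ALU  -- pair
[4] i7/i8  mul.MUL;add.ALU  -- pair
[5] i9  ld.MEM  -- no-port MEM/MEM
[6] i10  ld.MEM  -- tail

PAIRS = 4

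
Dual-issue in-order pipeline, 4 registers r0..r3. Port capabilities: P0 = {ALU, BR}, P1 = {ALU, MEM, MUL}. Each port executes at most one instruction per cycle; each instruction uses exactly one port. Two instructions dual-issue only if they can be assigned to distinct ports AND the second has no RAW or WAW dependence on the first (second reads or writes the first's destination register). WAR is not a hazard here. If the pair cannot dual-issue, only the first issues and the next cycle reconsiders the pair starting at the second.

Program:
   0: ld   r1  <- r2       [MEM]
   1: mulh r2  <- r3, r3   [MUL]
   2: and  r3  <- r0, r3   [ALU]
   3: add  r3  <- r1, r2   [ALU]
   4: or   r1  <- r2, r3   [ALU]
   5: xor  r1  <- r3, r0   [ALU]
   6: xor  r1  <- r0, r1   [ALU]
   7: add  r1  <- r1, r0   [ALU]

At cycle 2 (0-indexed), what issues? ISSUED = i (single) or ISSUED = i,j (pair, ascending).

  cy0 -> i0 (ld) no-port MEM/MUL
  cy1 -> i1+i2 (mulh and) pair
  cy2 -> i3 (add) RAW r3
  cy3 -> i4 (or) WAW r1
  cy4 -> i5 (xor) RAW+WAW r1
  cy5 -> i6 (xor) RAW+WAW r1
  cy6 -> i7 (add) tail

ISSUED = 3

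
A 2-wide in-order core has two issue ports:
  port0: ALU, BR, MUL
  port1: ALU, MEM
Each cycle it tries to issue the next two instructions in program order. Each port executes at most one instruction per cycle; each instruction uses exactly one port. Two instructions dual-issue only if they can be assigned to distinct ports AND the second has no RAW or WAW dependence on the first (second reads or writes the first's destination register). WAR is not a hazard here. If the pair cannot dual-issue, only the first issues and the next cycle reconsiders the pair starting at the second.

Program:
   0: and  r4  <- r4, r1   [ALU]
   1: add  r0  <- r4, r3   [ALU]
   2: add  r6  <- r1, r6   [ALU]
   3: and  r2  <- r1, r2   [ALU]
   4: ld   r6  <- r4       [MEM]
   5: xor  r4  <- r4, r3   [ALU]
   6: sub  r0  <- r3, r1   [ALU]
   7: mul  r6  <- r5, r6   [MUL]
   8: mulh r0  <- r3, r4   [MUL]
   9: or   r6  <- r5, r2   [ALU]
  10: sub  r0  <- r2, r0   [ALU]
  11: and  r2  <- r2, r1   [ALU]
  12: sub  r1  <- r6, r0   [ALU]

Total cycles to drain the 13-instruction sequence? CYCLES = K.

#0 head=0: and i0 RAW r4
#1 head=1: add;add i1,i2 pair
#2 head=3: and;ld i3,i4 pair
#3 head=5: xor;sub i5,i6 pair
#4 head=7: mul i7 no-port MUL/MUL
#5 head=8: mulh;or i8,i9 pair
#6 head=10: sub;and i10,i11 pair
#7 head=12: sub i12 tail

CYCLES = 8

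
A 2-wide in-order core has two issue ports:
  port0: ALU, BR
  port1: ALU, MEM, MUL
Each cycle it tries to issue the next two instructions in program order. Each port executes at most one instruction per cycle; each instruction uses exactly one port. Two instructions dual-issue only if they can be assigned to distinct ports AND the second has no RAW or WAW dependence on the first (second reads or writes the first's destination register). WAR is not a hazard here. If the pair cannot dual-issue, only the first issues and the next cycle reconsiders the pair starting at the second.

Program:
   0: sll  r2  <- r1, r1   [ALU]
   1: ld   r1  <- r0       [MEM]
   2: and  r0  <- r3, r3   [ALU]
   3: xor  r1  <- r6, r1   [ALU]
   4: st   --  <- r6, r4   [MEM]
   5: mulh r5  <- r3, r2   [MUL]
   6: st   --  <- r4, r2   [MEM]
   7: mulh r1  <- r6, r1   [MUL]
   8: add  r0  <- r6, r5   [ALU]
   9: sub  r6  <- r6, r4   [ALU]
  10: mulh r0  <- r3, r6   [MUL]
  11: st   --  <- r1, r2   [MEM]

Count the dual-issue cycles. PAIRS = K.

PAIRS = 3

0. sll.ALU ld.MEM @i0&i1  | 2-wide
1. and.ALU xor.ALU @i2&i3  | 2-wide
2. st.MEM @i4  | no-port MEM/MUL
3. mulh.MUL @i5  | no-port MUL/MEM
4. st.MEM @i6  | no-port MEM/MUL
5. mulh.MUL add.ALU @i7&i8  | 2-wide
6. sub.ALU @i9  | RAW r6
7. mulh.MUL @i10  | no-port MUL/MEM
8. st.MEM @i11  | tail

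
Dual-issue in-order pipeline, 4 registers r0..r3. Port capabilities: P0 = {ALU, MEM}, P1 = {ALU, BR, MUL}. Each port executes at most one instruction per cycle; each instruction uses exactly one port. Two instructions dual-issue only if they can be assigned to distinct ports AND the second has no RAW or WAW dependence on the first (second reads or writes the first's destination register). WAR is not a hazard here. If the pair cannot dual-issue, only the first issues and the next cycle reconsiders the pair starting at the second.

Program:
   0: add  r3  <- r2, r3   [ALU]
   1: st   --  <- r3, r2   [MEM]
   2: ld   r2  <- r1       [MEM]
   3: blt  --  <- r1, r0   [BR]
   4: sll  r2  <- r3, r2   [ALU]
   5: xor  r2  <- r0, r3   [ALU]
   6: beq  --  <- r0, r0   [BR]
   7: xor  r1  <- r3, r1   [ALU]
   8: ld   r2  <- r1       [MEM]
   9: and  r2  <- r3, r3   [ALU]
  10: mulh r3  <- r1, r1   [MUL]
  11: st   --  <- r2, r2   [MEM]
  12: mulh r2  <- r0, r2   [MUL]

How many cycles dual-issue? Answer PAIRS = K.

PAIRS = 4

[0] i0  add.ALU  -- RAW r3
[1] i1  st.MEM  -- no-port MEM/MEM
[2] i2/i3  ld.MEM blt.BR  -- pair
[3] i4  sll.ALU  -- WAW r2
[4] i5/i6  xor.ALU beq.BR  -- pair
[5] i7  xor.ALU  -- RAW r1
[6] i8  ld.MEM  -- WAW r2
[7] i9/i10  and.ALU mulh.MUL  -- pair
[8] i11/i12  st.MEM mulh.MUL  -- pair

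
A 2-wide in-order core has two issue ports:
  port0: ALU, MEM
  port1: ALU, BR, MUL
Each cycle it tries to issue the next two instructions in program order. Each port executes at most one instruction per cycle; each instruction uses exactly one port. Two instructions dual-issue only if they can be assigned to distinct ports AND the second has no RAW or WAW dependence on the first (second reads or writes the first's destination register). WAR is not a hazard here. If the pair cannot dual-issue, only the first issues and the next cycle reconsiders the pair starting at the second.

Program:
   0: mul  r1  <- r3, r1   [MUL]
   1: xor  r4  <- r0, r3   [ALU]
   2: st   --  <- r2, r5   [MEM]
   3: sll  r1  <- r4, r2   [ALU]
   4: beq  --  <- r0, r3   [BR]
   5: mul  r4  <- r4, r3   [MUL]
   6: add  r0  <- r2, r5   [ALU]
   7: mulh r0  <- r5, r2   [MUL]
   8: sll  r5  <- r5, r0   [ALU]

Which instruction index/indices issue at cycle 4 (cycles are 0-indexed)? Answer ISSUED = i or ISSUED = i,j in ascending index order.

t=0 i0&i1:mul xor ; dual
t=1 i2&i3:st sll ; dual
t=2 i4:beq ; no-port BR/MUL
t=3 i5&i6:mul add ; dual
t=4 i7:mulh ; RAW r0
t=5 i8:sll ; tail

ISSUED = 7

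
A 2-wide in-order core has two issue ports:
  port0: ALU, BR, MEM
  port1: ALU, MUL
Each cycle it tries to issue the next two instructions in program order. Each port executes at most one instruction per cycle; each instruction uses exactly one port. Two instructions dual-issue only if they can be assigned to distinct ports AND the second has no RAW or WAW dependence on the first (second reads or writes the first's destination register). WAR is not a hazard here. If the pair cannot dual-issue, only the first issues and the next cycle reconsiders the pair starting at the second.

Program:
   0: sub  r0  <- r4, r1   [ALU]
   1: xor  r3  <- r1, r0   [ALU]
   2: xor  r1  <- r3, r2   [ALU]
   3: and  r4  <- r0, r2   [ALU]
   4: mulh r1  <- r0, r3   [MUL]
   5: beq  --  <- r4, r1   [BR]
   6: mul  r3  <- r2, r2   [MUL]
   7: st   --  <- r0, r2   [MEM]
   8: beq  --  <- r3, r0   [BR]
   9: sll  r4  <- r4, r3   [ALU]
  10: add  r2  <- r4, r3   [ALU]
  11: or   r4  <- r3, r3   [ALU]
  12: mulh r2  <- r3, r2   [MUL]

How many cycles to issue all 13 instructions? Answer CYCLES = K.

[0] i0  sub  -- RAW r0
[1] i1  xor  -- RAW r3
[2] i2+i3  xor and  -- pair
[3] i4  mulh  -- RAW r1
[4] i5+i6  beq mul  -- pair
[5] i7  st  -- no-port MEM/BR
[6] i8+i9  beq sll  -- pair
[7] i10+i11  add or  -- pair
[8] i12  mulh  -- tail

CYCLES = 9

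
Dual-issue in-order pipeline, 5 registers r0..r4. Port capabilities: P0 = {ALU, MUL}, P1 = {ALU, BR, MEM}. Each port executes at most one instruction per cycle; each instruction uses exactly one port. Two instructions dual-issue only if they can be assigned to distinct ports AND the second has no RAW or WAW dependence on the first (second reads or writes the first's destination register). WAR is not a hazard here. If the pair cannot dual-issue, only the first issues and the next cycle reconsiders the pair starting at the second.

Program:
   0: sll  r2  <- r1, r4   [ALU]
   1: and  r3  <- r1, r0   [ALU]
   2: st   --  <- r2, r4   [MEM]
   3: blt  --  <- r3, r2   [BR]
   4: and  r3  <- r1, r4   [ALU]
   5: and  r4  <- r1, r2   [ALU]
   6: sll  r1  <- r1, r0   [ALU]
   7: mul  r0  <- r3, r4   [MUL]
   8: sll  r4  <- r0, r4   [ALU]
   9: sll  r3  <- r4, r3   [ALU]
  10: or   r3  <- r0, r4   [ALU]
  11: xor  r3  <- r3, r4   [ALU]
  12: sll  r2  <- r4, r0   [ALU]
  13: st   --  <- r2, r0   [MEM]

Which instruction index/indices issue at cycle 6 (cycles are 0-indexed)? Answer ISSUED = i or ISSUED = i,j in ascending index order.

[0] i0+i1  sll;and  -- dual
[1] i2  st  -- no-port MEM/BR
[2] i3+i4  blt;and  -- dual
[3] i5+i6  and;sll  -- dual
[4] i7  mul  -- RAW r0
[5] i8  sll  -- RAW r4
[6] i9  sll  -- WAW r3
[7] i10  or  -- RAW+WAW r3
[8] i11+i12  xor;sll  -- dual
[9] i13  st  -- tail

ISSUED = 9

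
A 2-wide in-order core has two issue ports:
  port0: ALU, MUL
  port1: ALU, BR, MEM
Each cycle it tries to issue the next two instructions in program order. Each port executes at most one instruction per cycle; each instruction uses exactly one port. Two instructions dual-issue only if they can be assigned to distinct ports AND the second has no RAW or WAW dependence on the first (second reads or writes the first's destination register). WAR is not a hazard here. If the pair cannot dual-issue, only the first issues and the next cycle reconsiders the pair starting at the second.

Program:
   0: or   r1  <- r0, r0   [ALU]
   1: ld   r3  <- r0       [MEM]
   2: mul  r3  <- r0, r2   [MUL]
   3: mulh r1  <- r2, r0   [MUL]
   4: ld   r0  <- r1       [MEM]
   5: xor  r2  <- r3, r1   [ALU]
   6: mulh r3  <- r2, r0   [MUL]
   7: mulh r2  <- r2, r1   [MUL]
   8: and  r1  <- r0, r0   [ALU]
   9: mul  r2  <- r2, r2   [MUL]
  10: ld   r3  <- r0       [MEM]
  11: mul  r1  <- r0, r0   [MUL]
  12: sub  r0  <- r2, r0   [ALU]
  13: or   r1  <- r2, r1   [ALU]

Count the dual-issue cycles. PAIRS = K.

#0 head=0: or.ALU+ld.MEM i0,i1 pair
#1 head=2: mul.MUL i2 no-port MUL/MUL
#2 head=3: mulh.MUL i3 RAW r1
#3 head=4: ld.MEM+xor.ALU i4,i5 pair
#4 head=6: mulh.MUL i6 no-port MUL/MUL
#5 head=7: mulh.MUL+and.ALU i7,i8 pair
#6 head=9: mul.MUL+ld.MEM i9,i10 pair
#7 head=11: mul.MUL+sub.ALU i11,i12 pair
#8 head=13: or.ALU i13 tail

PAIRS = 5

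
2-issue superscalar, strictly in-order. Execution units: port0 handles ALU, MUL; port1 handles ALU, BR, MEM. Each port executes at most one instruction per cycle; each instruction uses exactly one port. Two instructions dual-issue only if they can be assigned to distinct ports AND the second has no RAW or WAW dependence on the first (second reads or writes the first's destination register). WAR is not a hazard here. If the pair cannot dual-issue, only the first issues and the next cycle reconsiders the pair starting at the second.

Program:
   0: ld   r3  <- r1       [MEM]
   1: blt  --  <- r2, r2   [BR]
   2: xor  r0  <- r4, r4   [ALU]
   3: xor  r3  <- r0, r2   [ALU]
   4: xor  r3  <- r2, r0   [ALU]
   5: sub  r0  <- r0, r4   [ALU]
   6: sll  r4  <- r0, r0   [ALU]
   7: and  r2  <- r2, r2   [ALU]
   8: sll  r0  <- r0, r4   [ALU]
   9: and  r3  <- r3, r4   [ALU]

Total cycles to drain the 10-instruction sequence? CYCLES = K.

CYCLES = 6

0. ld.MEM @i0  | no-port MEM/BR
1. blt.BR;xor.ALU @i1,i2  | pair
2. xor.ALU @i3  | WAW r3
3. xor.ALU;sub.ALU @i4,i5  | pair
4. sll.ALU;and.ALU @i6,i7  | pair
5. sll.ALU;and.ALU @i8,i9  | pair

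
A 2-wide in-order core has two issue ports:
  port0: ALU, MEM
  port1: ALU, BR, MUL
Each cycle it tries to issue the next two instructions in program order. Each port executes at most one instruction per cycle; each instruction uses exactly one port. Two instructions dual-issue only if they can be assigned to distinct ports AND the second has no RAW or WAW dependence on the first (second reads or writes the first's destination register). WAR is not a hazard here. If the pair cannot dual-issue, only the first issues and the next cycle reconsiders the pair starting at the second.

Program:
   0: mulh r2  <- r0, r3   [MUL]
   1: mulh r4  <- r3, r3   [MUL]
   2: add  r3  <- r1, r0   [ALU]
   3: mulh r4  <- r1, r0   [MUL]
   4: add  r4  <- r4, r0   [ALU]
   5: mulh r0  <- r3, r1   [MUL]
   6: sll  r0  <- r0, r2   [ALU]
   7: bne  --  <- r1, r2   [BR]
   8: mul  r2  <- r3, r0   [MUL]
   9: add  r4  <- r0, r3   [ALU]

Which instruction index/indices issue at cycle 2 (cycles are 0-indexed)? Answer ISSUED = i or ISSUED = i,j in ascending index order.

#0 head=0: mulh.MUL i0 no-port MUL/MUL
#1 head=1: mulh.MUL;add.ALU i1+i2 pair
#2 head=3: mulh.MUL i3 RAW+WAW r4
#3 head=4: add.ALU;mulh.MUL i4+i5 pair
#4 head=6: sll.ALU;bne.BR i6+i7 pair
#5 head=8: mul.MUL;add.ALU i8+i9 pair

ISSUED = 3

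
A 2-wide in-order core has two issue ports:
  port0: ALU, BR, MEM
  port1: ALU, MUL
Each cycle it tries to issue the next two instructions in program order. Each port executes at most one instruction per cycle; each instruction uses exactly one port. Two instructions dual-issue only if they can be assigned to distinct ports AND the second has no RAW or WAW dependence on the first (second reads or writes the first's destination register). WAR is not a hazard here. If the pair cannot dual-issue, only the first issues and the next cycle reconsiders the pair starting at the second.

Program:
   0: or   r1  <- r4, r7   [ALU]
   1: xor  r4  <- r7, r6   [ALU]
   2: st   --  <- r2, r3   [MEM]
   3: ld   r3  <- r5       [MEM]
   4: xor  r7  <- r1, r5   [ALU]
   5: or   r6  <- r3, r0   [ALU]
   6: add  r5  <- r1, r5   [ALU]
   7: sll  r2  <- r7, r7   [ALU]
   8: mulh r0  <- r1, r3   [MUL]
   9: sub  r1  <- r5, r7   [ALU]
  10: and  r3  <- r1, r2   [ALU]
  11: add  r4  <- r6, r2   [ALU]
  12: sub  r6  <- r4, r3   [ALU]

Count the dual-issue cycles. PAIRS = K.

t=0 i0+i1:or/xor ; 2-wide
t=1 i2:st ; no-port MEM/MEM
t=2 i3+i4:ld/xor ; 2-wide
t=3 i5+i6:or/add ; 2-wide
t=4 i7+i8:sll/mulh ; 2-wide
t=5 i9:sub ; RAW r1
t=6 i10+i11:and/add ; 2-wide
t=7 i12:sub ; tail

PAIRS = 5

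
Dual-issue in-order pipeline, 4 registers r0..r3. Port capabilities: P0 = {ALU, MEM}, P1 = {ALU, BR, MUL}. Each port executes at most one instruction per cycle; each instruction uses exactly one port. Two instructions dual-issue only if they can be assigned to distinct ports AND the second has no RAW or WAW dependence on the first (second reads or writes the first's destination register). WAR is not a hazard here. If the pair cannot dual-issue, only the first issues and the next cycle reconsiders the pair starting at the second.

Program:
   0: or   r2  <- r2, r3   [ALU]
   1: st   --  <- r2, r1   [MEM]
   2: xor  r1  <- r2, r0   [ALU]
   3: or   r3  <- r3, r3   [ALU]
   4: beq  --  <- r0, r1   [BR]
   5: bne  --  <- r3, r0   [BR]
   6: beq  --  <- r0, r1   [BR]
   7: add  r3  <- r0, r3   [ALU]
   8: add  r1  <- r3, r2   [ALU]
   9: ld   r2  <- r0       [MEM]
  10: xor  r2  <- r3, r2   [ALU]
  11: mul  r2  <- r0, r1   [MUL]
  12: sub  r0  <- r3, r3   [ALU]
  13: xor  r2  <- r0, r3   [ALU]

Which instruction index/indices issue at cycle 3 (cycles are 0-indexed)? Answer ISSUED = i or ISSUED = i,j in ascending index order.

ISSUED = 5

[0] i0  or.ALU  -- RAW r2
[1] i1+i2  st.MEM/xor.ALU  -- dual
[2] i3+i4  or.ALU/beq.BR  -- dual
[3] i5  bne.BR  -- no-port BR/BR
[4] i6+i7  beq.BR/add.ALU  -- dual
[5] i8+i9  add.ALU/ld.MEM  -- dual
[6] i10  xor.ALU  -- WAW r2
[7] i11+i12  mul.MUL/sub.ALU  -- dual
[8] i13  xor.ALU  -- tail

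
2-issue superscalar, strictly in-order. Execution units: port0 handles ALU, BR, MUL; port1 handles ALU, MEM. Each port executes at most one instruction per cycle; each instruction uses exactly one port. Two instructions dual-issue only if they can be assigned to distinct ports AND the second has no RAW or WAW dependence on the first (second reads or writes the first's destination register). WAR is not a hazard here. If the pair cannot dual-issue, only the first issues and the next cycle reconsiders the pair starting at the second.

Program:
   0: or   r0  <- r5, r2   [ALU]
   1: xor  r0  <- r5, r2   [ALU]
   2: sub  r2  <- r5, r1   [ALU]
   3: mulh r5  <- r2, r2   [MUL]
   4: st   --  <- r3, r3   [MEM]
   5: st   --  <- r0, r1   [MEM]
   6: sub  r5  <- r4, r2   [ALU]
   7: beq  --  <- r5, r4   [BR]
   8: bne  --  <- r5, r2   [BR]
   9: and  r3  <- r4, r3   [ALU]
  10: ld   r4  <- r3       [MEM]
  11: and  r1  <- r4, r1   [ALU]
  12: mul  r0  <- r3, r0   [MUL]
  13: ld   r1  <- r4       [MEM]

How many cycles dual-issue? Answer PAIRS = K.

PAIRS = 5

c0: i0 or.ALU  WAW r0
c1: i1,i2 xor.ALU sub.ALU  2-wide
c2: i3,i4 mulh.MUL st.MEM  2-wide
c3: i5,i6 st.MEM sub.ALU  2-wide
c4: i7 beq.BR  no-port BR/BR
c5: i8,i9 bne.BR and.ALU  2-wide
c6: i10 ld.MEM  RAW r4
c7: i11,i12 and.ALU mul.MUL  2-wide
c8: i13 ld.MEM  tail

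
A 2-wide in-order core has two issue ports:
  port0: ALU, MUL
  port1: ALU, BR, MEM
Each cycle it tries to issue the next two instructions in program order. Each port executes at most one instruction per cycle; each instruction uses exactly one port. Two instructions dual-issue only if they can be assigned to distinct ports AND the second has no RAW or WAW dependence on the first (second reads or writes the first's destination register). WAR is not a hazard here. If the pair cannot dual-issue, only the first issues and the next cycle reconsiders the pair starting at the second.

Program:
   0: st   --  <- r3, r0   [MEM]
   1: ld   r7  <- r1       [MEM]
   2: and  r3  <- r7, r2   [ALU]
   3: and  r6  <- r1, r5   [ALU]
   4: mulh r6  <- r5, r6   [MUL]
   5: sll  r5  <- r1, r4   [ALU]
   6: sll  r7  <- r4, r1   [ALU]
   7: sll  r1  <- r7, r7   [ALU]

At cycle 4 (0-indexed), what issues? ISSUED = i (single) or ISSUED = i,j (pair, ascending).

  cy0 -> i0 (st) no-port MEM/MEM
  cy1 -> i1 (ld) RAW r7
  cy2 -> i2,i3 (and/and) 2-wide
  cy3 -> i4,i5 (mulh/sll) 2-wide
  cy4 -> i6 (sll) RAW r7
  cy5 -> i7 (sll) tail

ISSUED = 6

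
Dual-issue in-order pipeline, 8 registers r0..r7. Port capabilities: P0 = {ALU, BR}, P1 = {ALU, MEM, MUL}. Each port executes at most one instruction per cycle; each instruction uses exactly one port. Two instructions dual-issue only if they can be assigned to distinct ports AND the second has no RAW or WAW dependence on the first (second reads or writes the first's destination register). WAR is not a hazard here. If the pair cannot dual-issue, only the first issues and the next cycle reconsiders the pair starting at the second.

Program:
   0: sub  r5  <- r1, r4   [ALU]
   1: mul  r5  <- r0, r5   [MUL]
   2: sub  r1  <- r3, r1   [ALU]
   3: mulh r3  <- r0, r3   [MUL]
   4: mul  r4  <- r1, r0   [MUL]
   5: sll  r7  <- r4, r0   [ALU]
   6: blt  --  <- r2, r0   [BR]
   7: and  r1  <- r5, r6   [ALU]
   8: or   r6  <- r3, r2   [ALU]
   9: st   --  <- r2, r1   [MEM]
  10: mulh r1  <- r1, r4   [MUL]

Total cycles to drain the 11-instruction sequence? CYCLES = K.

0. sub.ALU @i0  | RAW+WAW r5
1. mul.MUL+sub.ALU @i1/i2  | 2-wide
2. mulh.MUL @i3  | no-port MUL/MUL
3. mul.MUL @i4  | RAW r4
4. sll.ALU+blt.BR @i5/i6  | 2-wide
5. and.ALU+or.ALU @i7/i8  | 2-wide
6. st.MEM @i9  | no-port MEM/MUL
7. mulh.MUL @i10  | tail

CYCLES = 8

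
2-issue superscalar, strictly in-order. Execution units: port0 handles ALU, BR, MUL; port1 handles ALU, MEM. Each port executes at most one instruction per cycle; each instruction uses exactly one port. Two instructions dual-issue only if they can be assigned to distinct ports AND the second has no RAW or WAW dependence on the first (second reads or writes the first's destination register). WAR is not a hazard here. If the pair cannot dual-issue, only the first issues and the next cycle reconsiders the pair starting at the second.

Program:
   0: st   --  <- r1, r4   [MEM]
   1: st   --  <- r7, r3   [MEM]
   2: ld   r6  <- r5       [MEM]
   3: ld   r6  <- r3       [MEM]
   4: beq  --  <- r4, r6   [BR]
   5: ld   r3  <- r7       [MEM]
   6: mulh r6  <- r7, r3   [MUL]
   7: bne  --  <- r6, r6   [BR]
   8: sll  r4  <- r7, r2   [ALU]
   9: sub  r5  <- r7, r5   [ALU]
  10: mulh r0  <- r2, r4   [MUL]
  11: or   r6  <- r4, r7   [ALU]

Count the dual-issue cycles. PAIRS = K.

PAIRS = 3

  cy0 -> i0 (st) no-port MEM/MEM
  cy1 -> i1 (st) no-port MEM/MEM
  cy2 -> i2 (ld) no-port MEM/MEM
  cy3 -> i3 (ld) RAW r6
  cy4 -> i4/i5 (beq+ld) dual
  cy5 -> i6 (mulh) no-port MUL/BR
  cy6 -> i7/i8 (bne+sll) dual
  cy7 -> i9/i10 (sub+mulh) dual
  cy8 -> i11 (or) tail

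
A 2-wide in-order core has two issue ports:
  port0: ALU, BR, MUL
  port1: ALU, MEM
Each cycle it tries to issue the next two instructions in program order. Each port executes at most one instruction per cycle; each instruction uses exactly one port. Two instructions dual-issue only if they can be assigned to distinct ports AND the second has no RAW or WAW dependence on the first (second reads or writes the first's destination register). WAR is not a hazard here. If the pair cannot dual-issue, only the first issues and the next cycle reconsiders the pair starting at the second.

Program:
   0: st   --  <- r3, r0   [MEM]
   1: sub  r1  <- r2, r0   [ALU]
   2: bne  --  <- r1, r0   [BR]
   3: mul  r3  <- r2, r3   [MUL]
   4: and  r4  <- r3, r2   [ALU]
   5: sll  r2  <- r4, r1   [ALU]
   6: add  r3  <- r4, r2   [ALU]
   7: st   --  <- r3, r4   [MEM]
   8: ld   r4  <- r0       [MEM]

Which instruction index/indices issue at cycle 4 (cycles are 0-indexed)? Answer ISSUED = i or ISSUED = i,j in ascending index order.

#0 head=0: st.MEM sub.ALU i0+i1 dual
#1 head=2: bne.BR i2 no-port BR/MUL
#2 head=3: mul.MUL i3 RAW r3
#3 head=4: and.ALU i4 RAW r4
#4 head=5: sll.ALU i5 RAW r2
#5 head=6: add.ALU i6 RAW r3
#6 head=7: st.MEM i7 no-port MEM/MEM
#7 head=8: ld.MEM i8 tail

ISSUED = 5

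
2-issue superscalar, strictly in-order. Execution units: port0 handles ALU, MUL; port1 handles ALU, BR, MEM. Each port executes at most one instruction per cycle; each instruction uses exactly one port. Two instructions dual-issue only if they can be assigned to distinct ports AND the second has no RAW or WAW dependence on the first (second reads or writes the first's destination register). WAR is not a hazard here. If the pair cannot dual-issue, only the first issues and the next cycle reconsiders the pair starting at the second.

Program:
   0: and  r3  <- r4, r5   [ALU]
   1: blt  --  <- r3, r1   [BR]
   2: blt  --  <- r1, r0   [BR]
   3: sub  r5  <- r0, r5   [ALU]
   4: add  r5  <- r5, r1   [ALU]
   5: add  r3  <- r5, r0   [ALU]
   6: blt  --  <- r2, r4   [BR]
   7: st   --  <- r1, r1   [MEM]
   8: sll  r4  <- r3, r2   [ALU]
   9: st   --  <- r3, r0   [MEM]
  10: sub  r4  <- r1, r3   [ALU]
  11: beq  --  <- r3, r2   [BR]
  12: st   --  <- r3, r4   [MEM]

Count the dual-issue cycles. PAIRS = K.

[0] i0  and  -- RAW r3
[1] i1  blt  -- no-port BR/BR
[2] i2&i3  blt+sub  -- 2-wide
[3] i4  add  -- RAW r5
[4] i5&i6  add+blt  -- 2-wide
[5] i7&i8  st+sll  -- 2-wide
[6] i9&i10  st+sub  -- 2-wide
[7] i11  beq  -- no-port BR/MEM
[8] i12  st  -- tail

PAIRS = 4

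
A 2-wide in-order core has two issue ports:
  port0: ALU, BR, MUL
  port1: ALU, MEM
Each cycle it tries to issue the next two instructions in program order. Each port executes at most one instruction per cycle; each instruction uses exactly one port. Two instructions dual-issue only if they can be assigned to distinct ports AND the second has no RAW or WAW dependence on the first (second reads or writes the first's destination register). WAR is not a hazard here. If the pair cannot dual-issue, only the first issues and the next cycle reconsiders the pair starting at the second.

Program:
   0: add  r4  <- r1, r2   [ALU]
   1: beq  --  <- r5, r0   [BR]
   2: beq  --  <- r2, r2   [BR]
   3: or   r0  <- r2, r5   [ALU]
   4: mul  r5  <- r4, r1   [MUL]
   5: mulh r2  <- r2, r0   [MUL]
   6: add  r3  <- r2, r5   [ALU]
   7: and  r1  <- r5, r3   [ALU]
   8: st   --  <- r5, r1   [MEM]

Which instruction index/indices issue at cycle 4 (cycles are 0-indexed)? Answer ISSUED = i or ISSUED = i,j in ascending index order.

  cy0 -> i0,i1 (add.ALU+beq.BR) pair
  cy1 -> i2,i3 (beq.BR+or.ALU) pair
  cy2 -> i4 (mul.MUL) no-port MUL/MUL
  cy3 -> i5 (mulh.MUL) RAW r2
  cy4 -> i6 (add.ALU) RAW r3
  cy5 -> i7 (and.ALU) RAW r1
  cy6 -> i8 (st.MEM) tail

ISSUED = 6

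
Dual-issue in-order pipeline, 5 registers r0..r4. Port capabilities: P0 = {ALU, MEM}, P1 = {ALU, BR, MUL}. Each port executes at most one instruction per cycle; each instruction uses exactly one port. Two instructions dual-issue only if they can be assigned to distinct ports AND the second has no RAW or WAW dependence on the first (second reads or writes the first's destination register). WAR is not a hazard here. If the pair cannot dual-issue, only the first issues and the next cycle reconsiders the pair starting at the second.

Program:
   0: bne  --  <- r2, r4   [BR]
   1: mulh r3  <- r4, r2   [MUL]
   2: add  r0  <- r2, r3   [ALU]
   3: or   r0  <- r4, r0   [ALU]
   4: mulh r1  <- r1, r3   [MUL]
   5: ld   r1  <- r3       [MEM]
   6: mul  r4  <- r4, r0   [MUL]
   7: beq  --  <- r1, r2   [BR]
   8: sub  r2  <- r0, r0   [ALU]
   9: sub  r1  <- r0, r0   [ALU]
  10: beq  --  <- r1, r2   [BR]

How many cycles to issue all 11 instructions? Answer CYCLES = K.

c0: i0 bne.BR  no-port BR/MUL
c1: i1 mulh.MUL  RAW r3
c2: i2 add.ALU  RAW+WAW r0
c3: i3,i4 or.ALU+mulh.MUL  pair
c4: i5,i6 ld.MEM+mul.MUL  pair
c5: i7,i8 beq.BR+sub.ALU  pair
c6: i9 sub.ALU  RAW r1
c7: i10 beq.BR  tail

CYCLES = 8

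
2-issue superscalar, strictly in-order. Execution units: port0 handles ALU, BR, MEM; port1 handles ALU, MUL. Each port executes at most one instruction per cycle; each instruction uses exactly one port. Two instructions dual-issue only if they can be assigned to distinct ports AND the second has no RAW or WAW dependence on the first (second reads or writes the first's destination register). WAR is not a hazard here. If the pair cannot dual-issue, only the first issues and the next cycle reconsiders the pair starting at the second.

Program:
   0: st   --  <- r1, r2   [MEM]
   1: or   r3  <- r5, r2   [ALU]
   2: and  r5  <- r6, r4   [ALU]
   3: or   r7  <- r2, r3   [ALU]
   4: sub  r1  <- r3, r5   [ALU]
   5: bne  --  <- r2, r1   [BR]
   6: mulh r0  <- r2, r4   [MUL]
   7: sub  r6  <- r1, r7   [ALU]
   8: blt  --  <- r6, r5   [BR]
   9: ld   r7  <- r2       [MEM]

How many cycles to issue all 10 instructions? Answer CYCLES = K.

CYCLES = 7

0. st.MEM;or.ALU @i0/i1  | 2-wide
1. and.ALU;or.ALU @i2/i3  | 2-wide
2. sub.ALU @i4  | RAW r1
3. bne.BR;mulh.MUL @i5/i6  | 2-wide
4. sub.ALU @i7  | RAW r6
5. blt.BR @i8  | no-port BR/MEM
6. ld.MEM @i9  | tail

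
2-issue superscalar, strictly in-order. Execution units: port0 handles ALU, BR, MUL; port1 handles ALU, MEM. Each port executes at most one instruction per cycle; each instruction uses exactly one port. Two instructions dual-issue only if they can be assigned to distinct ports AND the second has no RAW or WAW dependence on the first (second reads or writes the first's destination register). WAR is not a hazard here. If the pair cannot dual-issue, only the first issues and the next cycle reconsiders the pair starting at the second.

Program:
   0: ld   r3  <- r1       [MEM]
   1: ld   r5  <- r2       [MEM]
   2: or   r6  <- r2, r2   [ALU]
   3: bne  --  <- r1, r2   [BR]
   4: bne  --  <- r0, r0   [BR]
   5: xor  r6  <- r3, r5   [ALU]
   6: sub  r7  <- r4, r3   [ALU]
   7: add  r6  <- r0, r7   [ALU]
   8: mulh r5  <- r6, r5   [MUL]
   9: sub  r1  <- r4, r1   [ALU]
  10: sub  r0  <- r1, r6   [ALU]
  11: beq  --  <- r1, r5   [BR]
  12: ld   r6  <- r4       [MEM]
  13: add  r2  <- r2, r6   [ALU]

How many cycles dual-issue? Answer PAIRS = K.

PAIRS = 4

t=0 i0:ld ; no-port MEM/MEM
t=1 i1/i2:ld+or ; pair
t=2 i3:bne ; no-port BR/BR
t=3 i4/i5:bne+xor ; pair
t=4 i6:sub ; RAW r7
t=5 i7:add ; RAW r6
t=6 i8/i9:mulh+sub ; pair
t=7 i10/i11:sub+beq ; pair
t=8 i12:ld ; RAW r6
t=9 i13:add ; tail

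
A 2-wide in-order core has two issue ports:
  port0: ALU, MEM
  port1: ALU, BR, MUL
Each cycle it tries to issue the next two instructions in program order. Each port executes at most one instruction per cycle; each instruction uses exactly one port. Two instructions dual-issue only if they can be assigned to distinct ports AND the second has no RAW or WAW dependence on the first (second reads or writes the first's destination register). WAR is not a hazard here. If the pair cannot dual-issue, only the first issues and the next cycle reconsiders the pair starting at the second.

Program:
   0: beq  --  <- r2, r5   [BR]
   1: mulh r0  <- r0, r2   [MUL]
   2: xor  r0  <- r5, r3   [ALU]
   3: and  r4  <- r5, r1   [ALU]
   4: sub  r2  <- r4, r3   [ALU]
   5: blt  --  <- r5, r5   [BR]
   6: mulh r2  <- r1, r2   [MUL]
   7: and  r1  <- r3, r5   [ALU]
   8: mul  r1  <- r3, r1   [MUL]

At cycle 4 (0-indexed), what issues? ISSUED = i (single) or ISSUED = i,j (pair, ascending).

ISSUED = 6,7

[0] i0  beq.BR  -- no-port BR/MUL
[1] i1  mulh.MUL  -- WAW r0
[2] i2/i3  xor.ALU and.ALU  -- 2-wide
[3] i4/i5  sub.ALU blt.BR  -- 2-wide
[4] i6/i7  mulh.MUL and.ALU  -- 2-wide
[5] i8  mul.MUL  -- tail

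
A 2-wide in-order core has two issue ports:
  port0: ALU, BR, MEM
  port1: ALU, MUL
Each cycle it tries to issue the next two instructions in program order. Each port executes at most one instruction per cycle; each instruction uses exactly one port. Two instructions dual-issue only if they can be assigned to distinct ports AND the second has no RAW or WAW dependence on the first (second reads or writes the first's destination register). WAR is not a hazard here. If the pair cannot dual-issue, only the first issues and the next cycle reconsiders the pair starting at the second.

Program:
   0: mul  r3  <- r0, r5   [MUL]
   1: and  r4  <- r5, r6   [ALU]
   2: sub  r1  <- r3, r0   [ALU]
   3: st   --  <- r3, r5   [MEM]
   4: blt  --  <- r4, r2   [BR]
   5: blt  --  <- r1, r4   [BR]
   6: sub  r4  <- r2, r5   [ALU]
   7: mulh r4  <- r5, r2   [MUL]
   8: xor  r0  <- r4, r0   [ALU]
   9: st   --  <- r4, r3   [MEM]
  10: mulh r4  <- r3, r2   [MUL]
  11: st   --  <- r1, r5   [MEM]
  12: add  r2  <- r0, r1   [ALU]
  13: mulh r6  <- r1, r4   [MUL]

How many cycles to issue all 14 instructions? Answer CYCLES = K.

  cy0 -> i0/i1 (mul+and) 2-wide
  cy1 -> i2/i3 (sub+st) 2-wide
  cy2 -> i4 (blt) no-port BR/BR
  cy3 -> i5/i6 (blt+sub) 2-wide
  cy4 -> i7 (mulh) RAW r4
  cy5 -> i8/i9 (xor+st) 2-wide
  cy6 -> i10/i11 (mulh+st) 2-wide
  cy7 -> i12/i13 (add+mulh) 2-wide

CYCLES = 8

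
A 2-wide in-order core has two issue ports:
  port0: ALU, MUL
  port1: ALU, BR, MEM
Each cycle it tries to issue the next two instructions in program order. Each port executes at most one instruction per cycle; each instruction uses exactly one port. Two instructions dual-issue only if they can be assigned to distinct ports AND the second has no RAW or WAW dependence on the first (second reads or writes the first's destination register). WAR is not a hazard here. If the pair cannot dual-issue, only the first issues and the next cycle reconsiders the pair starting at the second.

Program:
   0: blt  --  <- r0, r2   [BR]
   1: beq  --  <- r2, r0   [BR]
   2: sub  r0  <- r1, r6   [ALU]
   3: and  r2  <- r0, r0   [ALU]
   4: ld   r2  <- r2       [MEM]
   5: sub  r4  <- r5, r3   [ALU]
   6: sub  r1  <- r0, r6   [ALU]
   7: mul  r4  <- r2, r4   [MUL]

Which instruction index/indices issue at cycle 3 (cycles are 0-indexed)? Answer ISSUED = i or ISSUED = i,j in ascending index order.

ISSUED = 4,5

  cy0 -> i0 (blt.BR) no-port BR/BR
  cy1 -> i1/i2 (beq.BR/sub.ALU) pair
  cy2 -> i3 (and.ALU) RAW+WAW r2
  cy3 -> i4/i5 (ld.MEM/sub.ALU) pair
  cy4 -> i6/i7 (sub.ALU/mul.MUL) pair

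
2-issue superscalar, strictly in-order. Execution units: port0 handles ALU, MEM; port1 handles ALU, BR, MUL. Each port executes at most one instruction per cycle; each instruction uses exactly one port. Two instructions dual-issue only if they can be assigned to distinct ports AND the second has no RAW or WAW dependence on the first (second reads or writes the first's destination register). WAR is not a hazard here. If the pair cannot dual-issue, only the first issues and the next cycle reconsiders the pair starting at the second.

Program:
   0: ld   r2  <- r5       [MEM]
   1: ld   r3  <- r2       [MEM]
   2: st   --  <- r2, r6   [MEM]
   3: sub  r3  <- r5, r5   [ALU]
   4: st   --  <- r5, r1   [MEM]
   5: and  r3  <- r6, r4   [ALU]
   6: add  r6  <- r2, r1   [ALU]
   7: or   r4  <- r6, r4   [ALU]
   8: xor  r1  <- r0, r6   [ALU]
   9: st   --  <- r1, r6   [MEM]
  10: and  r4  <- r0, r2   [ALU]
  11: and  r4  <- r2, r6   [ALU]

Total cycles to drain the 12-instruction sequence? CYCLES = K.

0. ld.MEM @i0  | no-port MEM/MEM
1. ld.MEM @i1  | no-port MEM/MEM
2. st.MEM+sub.ALU @i2,i3  | pair
3. st.MEM+and.ALU @i4,i5  | pair
4. add.ALU @i6  | RAW r6
5. or.ALU+xor.ALU @i7,i8  | pair
6. st.MEM+and.ALU @i9,i10  | pair
7. and.ALU @i11  | tail

CYCLES = 8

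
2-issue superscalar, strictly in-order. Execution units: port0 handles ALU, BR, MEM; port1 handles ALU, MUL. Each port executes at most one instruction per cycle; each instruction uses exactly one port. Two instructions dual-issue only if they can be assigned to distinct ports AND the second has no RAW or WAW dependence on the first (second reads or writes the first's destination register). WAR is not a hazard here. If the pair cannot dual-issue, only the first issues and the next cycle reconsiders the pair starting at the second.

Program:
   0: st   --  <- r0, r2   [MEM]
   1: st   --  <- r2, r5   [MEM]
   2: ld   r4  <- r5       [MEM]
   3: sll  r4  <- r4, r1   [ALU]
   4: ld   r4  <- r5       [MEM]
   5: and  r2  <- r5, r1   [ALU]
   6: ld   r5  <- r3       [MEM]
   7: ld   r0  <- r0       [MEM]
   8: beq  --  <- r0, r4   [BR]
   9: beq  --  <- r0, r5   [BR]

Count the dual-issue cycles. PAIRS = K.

PAIRS = 1

  cy0 -> i0 (st.MEM) no-port MEM/MEM
  cy1 -> i1 (st.MEM) no-port MEM/MEM
  cy2 -> i2 (ld.MEM) RAW+WAW r4
  cy3 -> i3 (sll.ALU) WAW r4
  cy4 -> i4/i5 (ld.MEM;and.ALU) dual
  cy5 -> i6 (ld.MEM) no-port MEM/MEM
  cy6 -> i7 (ld.MEM) no-port MEM/BR
  cy7 -> i8 (beq.BR) no-port BR/BR
  cy8 -> i9 (beq.BR) tail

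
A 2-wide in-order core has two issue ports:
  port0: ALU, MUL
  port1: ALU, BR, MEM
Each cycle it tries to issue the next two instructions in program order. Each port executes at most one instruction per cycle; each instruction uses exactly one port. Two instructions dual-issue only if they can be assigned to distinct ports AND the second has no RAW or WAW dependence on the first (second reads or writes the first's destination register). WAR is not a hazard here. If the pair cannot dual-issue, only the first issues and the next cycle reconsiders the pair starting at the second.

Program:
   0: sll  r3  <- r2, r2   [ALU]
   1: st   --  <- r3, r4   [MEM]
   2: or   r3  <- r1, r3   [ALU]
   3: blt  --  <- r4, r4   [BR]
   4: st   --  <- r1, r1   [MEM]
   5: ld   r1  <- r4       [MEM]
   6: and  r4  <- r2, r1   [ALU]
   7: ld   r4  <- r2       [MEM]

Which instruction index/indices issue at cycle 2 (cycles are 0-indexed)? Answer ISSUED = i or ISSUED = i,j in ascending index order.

  cy0 -> i0 (sll.ALU) RAW r3
  cy1 -> i1&i2 (st.MEM or.ALU) pair
  cy2 -> i3 (blt.BR) no-port BR/MEM
  cy3 -> i4 (st.MEM) no-port MEM/MEM
  cy4 -> i5 (ld.MEM) RAW r1
  cy5 -> i6 (and.ALU) WAW r4
  cy6 -> i7 (ld.MEM) tail

ISSUED = 3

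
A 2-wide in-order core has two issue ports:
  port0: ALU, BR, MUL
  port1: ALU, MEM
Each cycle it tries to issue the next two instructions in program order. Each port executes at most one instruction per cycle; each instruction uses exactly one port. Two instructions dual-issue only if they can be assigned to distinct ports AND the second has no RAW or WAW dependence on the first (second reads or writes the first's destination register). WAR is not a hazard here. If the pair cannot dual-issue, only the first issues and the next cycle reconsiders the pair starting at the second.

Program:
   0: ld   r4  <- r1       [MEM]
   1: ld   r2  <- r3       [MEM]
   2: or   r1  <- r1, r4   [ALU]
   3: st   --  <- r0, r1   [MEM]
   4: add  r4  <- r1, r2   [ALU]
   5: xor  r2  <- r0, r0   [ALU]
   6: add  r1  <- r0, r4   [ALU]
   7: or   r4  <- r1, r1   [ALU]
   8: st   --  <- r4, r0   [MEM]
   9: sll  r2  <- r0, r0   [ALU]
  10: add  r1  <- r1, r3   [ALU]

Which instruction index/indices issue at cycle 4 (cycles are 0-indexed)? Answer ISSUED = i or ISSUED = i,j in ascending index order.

  cy0 -> i0 (ld.MEM) no-port MEM/MEM
  cy1 -> i1,i2 (ld.MEM+or.ALU) pair
  cy2 -> i3,i4 (st.MEM+add.ALU) pair
  cy3 -> i5,i6 (xor.ALU+add.ALU) pair
  cy4 -> i7 (or.ALU) RAW r4
  cy5 -> i8,i9 (st.MEM+sll.ALU) pair
  cy6 -> i10 (add.ALU) tail

ISSUED = 7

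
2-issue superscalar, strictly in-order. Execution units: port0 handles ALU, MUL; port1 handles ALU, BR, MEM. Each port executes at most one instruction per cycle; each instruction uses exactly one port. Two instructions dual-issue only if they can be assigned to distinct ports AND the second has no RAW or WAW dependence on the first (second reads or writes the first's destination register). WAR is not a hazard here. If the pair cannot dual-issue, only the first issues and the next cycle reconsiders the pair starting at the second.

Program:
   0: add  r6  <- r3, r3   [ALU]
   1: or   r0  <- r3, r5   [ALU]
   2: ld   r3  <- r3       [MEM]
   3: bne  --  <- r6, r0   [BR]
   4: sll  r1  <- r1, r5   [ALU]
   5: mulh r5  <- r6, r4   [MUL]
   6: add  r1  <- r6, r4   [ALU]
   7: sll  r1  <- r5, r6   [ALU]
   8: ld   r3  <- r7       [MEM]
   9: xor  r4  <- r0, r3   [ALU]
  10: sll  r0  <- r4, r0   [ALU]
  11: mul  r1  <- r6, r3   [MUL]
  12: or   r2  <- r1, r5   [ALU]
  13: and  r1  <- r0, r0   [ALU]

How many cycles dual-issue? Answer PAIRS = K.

PAIRS = 6

#0 head=0: add;or i0+i1 2-wide
#1 head=2: ld i2 no-port MEM/BR
#2 head=3: bne;sll i3+i4 2-wide
#3 head=5: mulh;add i5+i6 2-wide
#4 head=7: sll;ld i7+i8 2-wide
#5 head=9: xor i9 RAW r4
#6 head=10: sll;mul i10+i11 2-wide
#7 head=12: or;and i12+i13 2-wide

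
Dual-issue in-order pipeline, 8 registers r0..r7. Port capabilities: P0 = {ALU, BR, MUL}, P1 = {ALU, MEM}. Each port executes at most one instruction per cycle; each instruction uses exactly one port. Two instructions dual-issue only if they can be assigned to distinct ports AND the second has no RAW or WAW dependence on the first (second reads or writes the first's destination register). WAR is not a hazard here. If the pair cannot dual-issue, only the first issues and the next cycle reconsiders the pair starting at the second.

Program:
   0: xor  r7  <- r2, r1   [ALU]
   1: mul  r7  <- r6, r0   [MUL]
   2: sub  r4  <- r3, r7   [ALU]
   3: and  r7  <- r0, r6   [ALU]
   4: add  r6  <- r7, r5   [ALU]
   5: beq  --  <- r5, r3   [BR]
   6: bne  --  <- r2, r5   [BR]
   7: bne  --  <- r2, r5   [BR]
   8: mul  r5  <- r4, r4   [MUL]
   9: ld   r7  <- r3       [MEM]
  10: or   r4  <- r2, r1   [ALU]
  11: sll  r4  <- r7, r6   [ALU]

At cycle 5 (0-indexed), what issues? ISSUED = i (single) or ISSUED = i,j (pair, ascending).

ISSUED = 7

#0 head=0: xor.ALU i0 WAW r7
#1 head=1: mul.MUL i1 RAW r7
#2 head=2: sub.ALU/and.ALU i2&i3 pair
#3 head=4: add.ALU/beq.BR i4&i5 pair
#4 head=6: bne.BR i6 no-port BR/BR
#5 head=7: bne.BR i7 no-port BR/MUL
#6 head=8: mul.MUL/ld.MEM i8&i9 pair
#7 head=10: or.ALU i10 WAW r4
#8 head=11: sll.ALU i11 tail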